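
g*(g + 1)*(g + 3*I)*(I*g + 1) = I*g^4 - 2*g^3 + I*g^3 - 2*g^2 + 3*I*g^2 + 3*I*g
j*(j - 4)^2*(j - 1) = j^4 - 9*j^3 + 24*j^2 - 16*j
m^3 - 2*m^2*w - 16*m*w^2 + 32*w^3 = (m - 4*w)*(m - 2*w)*(m + 4*w)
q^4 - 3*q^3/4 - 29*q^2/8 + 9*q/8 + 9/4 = (q - 2)*(q - 1)*(q + 3/4)*(q + 3/2)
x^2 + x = x*(x + 1)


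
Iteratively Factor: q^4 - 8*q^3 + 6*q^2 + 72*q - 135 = (q - 5)*(q^3 - 3*q^2 - 9*q + 27) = (q - 5)*(q - 3)*(q^2 - 9) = (q - 5)*(q - 3)*(q + 3)*(q - 3)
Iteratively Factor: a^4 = (a)*(a^3) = a^2*(a^2) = a^3*(a)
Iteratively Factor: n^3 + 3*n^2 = (n)*(n^2 + 3*n) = n*(n + 3)*(n)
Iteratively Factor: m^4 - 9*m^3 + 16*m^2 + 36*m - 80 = (m - 2)*(m^3 - 7*m^2 + 2*m + 40) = (m - 2)*(m + 2)*(m^2 - 9*m + 20) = (m - 4)*(m - 2)*(m + 2)*(m - 5)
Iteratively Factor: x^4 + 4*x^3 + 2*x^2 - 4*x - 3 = (x + 3)*(x^3 + x^2 - x - 1) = (x + 1)*(x + 3)*(x^2 - 1) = (x - 1)*(x + 1)*(x + 3)*(x + 1)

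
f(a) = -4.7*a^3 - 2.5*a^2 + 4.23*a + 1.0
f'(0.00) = 4.23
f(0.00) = 1.00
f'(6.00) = -533.37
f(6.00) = -1078.82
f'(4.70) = -330.74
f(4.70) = -522.31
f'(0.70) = -6.18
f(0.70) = 1.12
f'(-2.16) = -50.75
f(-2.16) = 27.56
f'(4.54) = -309.09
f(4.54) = -471.14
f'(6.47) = -618.36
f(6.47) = -1349.23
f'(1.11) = -18.69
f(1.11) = -3.81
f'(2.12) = -69.74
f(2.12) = -46.05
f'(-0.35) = 4.25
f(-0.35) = -0.59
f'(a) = -14.1*a^2 - 5.0*a + 4.23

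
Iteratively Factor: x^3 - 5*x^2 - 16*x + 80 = (x + 4)*(x^2 - 9*x + 20) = (x - 4)*(x + 4)*(x - 5)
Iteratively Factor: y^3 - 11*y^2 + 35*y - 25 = (y - 5)*(y^2 - 6*y + 5) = (y - 5)^2*(y - 1)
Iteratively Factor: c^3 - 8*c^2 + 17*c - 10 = (c - 5)*(c^2 - 3*c + 2) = (c - 5)*(c - 1)*(c - 2)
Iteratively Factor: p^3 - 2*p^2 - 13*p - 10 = (p + 2)*(p^2 - 4*p - 5) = (p - 5)*(p + 2)*(p + 1)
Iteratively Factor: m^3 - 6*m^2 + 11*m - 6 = (m - 1)*(m^2 - 5*m + 6) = (m - 2)*(m - 1)*(m - 3)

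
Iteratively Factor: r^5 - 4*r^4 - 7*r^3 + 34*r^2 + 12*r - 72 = (r - 3)*(r^4 - r^3 - 10*r^2 + 4*r + 24) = (r - 3)*(r + 2)*(r^3 - 3*r^2 - 4*r + 12) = (r - 3)^2*(r + 2)*(r^2 - 4) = (r - 3)^2*(r + 2)^2*(r - 2)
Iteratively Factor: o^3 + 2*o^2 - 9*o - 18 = (o + 3)*(o^2 - o - 6) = (o - 3)*(o + 3)*(o + 2)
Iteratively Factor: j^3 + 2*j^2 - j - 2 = (j + 1)*(j^2 + j - 2) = (j + 1)*(j + 2)*(j - 1)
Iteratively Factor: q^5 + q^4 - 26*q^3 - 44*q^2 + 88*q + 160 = (q - 5)*(q^4 + 6*q^3 + 4*q^2 - 24*q - 32) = (q - 5)*(q + 2)*(q^3 + 4*q^2 - 4*q - 16) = (q - 5)*(q + 2)*(q + 4)*(q^2 - 4) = (q - 5)*(q + 2)^2*(q + 4)*(q - 2)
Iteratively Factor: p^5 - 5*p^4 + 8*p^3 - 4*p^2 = (p - 1)*(p^4 - 4*p^3 + 4*p^2) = (p - 2)*(p - 1)*(p^3 - 2*p^2) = p*(p - 2)*(p - 1)*(p^2 - 2*p) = p*(p - 2)^2*(p - 1)*(p)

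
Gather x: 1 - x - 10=-x - 9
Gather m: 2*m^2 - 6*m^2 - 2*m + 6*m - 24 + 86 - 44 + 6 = -4*m^2 + 4*m + 24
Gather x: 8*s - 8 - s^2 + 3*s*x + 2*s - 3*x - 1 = -s^2 + 10*s + x*(3*s - 3) - 9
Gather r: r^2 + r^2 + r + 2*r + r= 2*r^2 + 4*r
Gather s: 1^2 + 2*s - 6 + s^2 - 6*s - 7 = s^2 - 4*s - 12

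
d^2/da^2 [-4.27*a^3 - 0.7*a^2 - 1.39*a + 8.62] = -25.62*a - 1.4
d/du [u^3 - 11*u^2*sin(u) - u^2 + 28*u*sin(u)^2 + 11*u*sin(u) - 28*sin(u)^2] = -11*u^2*cos(u) + 3*u^2 - 22*u*sin(u) + 28*u*sin(2*u) + 11*u*cos(u) - 2*u + 28*sin(u)^2 + 11*sin(u) - 28*sin(2*u)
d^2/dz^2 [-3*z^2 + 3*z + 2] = -6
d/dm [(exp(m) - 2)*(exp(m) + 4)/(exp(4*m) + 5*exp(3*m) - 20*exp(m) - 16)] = (-2*exp(m) - 3)*exp(m)/(exp(4*m) + 6*exp(3*m) + 13*exp(2*m) + 12*exp(m) + 4)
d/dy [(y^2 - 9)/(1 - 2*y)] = 2*(-y^2 + y - 9)/(4*y^2 - 4*y + 1)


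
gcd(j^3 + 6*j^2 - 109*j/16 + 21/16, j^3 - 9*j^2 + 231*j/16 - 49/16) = j - 1/4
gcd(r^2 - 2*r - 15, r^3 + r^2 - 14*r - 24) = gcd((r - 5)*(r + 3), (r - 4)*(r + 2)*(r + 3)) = r + 3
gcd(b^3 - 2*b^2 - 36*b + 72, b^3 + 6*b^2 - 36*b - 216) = b^2 - 36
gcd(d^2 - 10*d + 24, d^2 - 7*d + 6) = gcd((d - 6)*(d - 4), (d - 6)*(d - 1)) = d - 6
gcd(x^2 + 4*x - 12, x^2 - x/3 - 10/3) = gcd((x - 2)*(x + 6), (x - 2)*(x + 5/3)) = x - 2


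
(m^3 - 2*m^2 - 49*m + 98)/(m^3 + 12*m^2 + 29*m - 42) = (m^2 - 9*m + 14)/(m^2 + 5*m - 6)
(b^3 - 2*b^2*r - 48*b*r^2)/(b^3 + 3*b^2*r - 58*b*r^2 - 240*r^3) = b/(b + 5*r)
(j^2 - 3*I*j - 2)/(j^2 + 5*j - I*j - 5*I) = (j - 2*I)/(j + 5)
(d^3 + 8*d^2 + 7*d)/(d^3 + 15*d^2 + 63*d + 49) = d/(d + 7)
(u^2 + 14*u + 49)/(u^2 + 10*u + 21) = (u + 7)/(u + 3)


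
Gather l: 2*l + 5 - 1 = 2*l + 4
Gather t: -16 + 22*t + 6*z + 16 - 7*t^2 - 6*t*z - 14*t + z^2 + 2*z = -7*t^2 + t*(8 - 6*z) + z^2 + 8*z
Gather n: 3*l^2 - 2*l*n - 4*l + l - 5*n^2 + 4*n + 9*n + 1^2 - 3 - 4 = 3*l^2 - 3*l - 5*n^2 + n*(13 - 2*l) - 6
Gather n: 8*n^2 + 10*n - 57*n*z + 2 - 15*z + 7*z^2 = 8*n^2 + n*(10 - 57*z) + 7*z^2 - 15*z + 2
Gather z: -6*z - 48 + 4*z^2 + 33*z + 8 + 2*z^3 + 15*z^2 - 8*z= 2*z^3 + 19*z^2 + 19*z - 40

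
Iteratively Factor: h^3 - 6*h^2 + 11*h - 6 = (h - 1)*(h^2 - 5*h + 6) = (h - 3)*(h - 1)*(h - 2)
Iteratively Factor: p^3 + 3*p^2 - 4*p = (p + 4)*(p^2 - p) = (p - 1)*(p + 4)*(p)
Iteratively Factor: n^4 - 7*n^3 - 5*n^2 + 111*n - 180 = (n - 5)*(n^3 - 2*n^2 - 15*n + 36) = (n - 5)*(n - 3)*(n^2 + n - 12) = (n - 5)*(n - 3)*(n + 4)*(n - 3)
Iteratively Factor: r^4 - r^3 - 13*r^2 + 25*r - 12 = (r - 1)*(r^3 - 13*r + 12) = (r - 3)*(r - 1)*(r^2 + 3*r - 4) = (r - 3)*(r - 1)^2*(r + 4)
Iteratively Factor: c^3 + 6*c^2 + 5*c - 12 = (c + 4)*(c^2 + 2*c - 3) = (c - 1)*(c + 4)*(c + 3)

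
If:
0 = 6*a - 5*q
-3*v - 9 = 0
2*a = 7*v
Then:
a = -21/2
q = -63/5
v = -3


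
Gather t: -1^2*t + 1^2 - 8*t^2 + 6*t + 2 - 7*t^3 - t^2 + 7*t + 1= -7*t^3 - 9*t^2 + 12*t + 4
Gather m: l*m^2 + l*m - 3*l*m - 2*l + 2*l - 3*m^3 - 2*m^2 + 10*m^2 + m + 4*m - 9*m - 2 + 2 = -3*m^3 + m^2*(l + 8) + m*(-2*l - 4)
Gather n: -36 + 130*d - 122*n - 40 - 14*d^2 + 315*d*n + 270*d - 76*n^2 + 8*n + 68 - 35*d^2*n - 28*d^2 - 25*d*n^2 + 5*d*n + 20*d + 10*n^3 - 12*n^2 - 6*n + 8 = -42*d^2 + 420*d + 10*n^3 + n^2*(-25*d - 88) + n*(-35*d^2 + 320*d - 120)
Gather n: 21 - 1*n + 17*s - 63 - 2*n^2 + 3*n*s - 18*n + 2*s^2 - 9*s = -2*n^2 + n*(3*s - 19) + 2*s^2 + 8*s - 42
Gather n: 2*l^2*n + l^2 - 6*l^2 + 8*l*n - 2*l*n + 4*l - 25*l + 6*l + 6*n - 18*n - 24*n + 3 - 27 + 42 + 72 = -5*l^2 - 15*l + n*(2*l^2 + 6*l - 36) + 90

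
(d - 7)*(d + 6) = d^2 - d - 42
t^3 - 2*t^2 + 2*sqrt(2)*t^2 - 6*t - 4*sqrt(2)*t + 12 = (t - 2)*(t - sqrt(2))*(t + 3*sqrt(2))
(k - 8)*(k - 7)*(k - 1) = k^3 - 16*k^2 + 71*k - 56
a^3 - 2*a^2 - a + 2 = (a - 2)*(a - 1)*(a + 1)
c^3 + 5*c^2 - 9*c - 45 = (c - 3)*(c + 3)*(c + 5)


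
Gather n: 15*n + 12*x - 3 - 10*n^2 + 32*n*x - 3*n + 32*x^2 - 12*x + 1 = -10*n^2 + n*(32*x + 12) + 32*x^2 - 2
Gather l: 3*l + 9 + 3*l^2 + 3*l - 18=3*l^2 + 6*l - 9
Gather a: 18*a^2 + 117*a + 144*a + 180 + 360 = 18*a^2 + 261*a + 540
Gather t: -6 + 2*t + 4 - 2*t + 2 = 0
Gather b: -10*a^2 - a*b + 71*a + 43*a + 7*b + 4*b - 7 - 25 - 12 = -10*a^2 + 114*a + b*(11 - a) - 44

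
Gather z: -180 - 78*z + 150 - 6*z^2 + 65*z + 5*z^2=-z^2 - 13*z - 30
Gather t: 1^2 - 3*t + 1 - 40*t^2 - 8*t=-40*t^2 - 11*t + 2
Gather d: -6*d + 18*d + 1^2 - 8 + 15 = 12*d + 8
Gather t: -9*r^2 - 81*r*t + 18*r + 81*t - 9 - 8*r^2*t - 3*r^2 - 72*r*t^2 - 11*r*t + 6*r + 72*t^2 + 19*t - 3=-12*r^2 + 24*r + t^2*(72 - 72*r) + t*(-8*r^2 - 92*r + 100) - 12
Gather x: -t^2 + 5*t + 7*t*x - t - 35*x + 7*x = -t^2 + 4*t + x*(7*t - 28)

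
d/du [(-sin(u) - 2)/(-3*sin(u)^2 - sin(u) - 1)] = (-12*sin(u) + 3*cos(u)^2 - 4)*cos(u)/(3*sin(u)^2 + sin(u) + 1)^2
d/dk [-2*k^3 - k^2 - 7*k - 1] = -6*k^2 - 2*k - 7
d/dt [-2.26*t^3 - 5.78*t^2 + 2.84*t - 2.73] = -6.78*t^2 - 11.56*t + 2.84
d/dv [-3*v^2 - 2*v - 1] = -6*v - 2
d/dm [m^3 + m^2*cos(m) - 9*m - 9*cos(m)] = -m^2*sin(m) + 3*m^2 + 2*m*cos(m) + 9*sin(m) - 9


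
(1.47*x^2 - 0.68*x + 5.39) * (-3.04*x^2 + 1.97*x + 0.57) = -4.4688*x^4 + 4.9631*x^3 - 16.8873*x^2 + 10.2307*x + 3.0723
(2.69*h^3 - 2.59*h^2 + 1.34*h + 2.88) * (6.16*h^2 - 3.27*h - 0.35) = 16.5704*h^5 - 24.7507*h^4 + 15.7822*h^3 + 14.2655*h^2 - 9.8866*h - 1.008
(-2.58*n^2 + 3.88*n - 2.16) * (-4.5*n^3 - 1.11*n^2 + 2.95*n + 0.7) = 11.61*n^5 - 14.5962*n^4 - 2.1978*n^3 + 12.0376*n^2 - 3.656*n - 1.512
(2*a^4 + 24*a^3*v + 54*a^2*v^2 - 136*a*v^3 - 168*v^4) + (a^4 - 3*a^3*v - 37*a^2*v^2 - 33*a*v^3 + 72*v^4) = 3*a^4 + 21*a^3*v + 17*a^2*v^2 - 169*a*v^3 - 96*v^4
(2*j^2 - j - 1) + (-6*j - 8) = 2*j^2 - 7*j - 9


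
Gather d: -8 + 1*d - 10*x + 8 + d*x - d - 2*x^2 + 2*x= d*x - 2*x^2 - 8*x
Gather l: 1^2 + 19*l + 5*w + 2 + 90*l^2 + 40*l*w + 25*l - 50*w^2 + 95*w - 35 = 90*l^2 + l*(40*w + 44) - 50*w^2 + 100*w - 32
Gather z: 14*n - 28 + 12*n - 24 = 26*n - 52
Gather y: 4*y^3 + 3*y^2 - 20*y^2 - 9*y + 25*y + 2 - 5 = 4*y^3 - 17*y^2 + 16*y - 3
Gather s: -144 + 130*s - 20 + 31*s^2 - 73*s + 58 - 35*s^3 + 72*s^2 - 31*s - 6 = -35*s^3 + 103*s^2 + 26*s - 112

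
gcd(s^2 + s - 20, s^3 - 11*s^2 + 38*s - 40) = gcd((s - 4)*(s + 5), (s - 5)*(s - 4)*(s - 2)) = s - 4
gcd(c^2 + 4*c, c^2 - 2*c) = c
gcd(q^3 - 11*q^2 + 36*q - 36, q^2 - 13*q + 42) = q - 6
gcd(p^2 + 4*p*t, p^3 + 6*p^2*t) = p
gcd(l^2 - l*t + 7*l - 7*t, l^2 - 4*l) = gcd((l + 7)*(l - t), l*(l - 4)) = 1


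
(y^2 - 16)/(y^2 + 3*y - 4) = (y - 4)/(y - 1)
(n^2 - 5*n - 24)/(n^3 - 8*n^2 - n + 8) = (n + 3)/(n^2 - 1)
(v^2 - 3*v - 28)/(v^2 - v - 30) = (-v^2 + 3*v + 28)/(-v^2 + v + 30)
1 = 1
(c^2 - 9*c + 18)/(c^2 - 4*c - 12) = (c - 3)/(c + 2)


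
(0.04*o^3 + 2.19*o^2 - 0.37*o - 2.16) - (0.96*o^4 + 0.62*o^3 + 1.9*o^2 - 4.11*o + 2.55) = -0.96*o^4 - 0.58*o^3 + 0.29*o^2 + 3.74*o - 4.71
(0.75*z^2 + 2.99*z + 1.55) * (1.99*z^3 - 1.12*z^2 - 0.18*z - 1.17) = 1.4925*z^5 + 5.1101*z^4 - 0.3993*z^3 - 3.1517*z^2 - 3.7773*z - 1.8135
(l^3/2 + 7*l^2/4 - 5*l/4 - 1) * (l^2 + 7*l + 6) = l^5/2 + 21*l^4/4 + 14*l^3 + 3*l^2/4 - 29*l/2 - 6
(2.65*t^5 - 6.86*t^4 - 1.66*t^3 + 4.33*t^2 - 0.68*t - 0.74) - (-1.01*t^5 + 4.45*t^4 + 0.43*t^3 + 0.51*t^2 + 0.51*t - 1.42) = 3.66*t^5 - 11.31*t^4 - 2.09*t^3 + 3.82*t^2 - 1.19*t + 0.68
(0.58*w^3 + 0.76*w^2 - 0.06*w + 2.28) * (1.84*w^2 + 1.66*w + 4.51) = 1.0672*w^5 + 2.3612*w^4 + 3.767*w^3 + 7.5232*w^2 + 3.5142*w + 10.2828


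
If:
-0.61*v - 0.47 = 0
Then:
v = -0.77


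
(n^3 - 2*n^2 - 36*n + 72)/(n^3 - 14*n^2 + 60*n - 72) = (n + 6)/(n - 6)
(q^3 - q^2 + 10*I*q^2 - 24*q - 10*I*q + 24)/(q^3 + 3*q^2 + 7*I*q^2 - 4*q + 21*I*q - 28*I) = (q^2 + 10*I*q - 24)/(q^2 + q*(4 + 7*I) + 28*I)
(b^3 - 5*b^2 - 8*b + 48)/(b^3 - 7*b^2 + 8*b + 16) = (b + 3)/(b + 1)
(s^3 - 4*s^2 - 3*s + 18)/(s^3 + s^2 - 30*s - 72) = (s^3 - 4*s^2 - 3*s + 18)/(s^3 + s^2 - 30*s - 72)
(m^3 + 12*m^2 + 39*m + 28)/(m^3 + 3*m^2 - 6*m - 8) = (m + 7)/(m - 2)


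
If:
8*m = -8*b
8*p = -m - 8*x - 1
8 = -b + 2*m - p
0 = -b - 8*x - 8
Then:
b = -71/26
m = 71/26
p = 5/26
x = -137/208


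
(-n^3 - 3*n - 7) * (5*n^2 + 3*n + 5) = -5*n^5 - 3*n^4 - 20*n^3 - 44*n^2 - 36*n - 35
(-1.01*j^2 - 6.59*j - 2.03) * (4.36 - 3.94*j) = 3.9794*j^3 + 21.561*j^2 - 20.7342*j - 8.8508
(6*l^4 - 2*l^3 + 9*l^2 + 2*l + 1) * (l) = 6*l^5 - 2*l^4 + 9*l^3 + 2*l^2 + l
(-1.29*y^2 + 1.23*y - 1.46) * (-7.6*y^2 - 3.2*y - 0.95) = 9.804*y^4 - 5.22*y^3 + 8.3855*y^2 + 3.5035*y + 1.387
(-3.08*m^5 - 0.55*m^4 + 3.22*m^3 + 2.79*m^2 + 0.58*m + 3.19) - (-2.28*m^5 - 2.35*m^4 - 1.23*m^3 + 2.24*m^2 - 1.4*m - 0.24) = -0.8*m^5 + 1.8*m^4 + 4.45*m^3 + 0.55*m^2 + 1.98*m + 3.43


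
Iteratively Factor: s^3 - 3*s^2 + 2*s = (s - 2)*(s^2 - s) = (s - 2)*(s - 1)*(s)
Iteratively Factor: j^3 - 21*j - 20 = (j + 4)*(j^2 - 4*j - 5) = (j + 1)*(j + 4)*(j - 5)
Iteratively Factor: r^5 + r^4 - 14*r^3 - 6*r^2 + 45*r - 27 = (r + 3)*(r^4 - 2*r^3 - 8*r^2 + 18*r - 9) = (r - 1)*(r + 3)*(r^3 - r^2 - 9*r + 9) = (r - 3)*(r - 1)*(r + 3)*(r^2 + 2*r - 3) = (r - 3)*(r - 1)^2*(r + 3)*(r + 3)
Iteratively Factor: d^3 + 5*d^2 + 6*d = (d)*(d^2 + 5*d + 6) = d*(d + 2)*(d + 3)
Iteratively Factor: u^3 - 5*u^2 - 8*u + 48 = (u - 4)*(u^2 - u - 12) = (u - 4)*(u + 3)*(u - 4)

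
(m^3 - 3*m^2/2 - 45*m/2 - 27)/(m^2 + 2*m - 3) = (m^2 - 9*m/2 - 9)/(m - 1)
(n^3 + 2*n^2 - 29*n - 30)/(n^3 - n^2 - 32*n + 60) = (n + 1)/(n - 2)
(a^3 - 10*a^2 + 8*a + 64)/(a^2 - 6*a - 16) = a - 4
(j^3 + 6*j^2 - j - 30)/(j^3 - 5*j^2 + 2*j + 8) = (j^2 + 8*j + 15)/(j^2 - 3*j - 4)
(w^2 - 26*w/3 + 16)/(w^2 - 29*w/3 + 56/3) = (w - 6)/(w - 7)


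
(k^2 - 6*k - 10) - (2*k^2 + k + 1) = -k^2 - 7*k - 11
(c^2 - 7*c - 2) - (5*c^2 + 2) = -4*c^2 - 7*c - 4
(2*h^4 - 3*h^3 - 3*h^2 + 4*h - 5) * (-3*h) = -6*h^5 + 9*h^4 + 9*h^3 - 12*h^2 + 15*h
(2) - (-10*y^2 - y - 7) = 10*y^2 + y + 9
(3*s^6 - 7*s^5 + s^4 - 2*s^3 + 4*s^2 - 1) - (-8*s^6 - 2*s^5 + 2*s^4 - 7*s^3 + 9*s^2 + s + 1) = 11*s^6 - 5*s^5 - s^4 + 5*s^3 - 5*s^2 - s - 2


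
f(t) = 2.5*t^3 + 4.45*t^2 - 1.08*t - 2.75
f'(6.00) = 322.32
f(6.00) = 690.97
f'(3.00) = 93.12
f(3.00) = 101.56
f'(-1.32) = 0.24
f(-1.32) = 0.68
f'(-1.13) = -1.56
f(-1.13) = 0.55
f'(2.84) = 84.69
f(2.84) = 87.34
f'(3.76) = 138.42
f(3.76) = 188.99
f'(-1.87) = 8.50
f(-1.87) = -1.52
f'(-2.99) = 39.36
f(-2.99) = -26.56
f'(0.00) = -1.08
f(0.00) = -2.75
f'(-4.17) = 92.22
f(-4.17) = -102.15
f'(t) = 7.5*t^2 + 8.9*t - 1.08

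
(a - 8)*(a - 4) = a^2 - 12*a + 32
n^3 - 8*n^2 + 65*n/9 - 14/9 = (n - 7)*(n - 2/3)*(n - 1/3)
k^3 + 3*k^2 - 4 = (k - 1)*(k + 2)^2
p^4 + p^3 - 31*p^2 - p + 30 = (p - 5)*(p - 1)*(p + 1)*(p + 6)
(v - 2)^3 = v^3 - 6*v^2 + 12*v - 8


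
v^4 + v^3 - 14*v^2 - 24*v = v*(v - 4)*(v + 2)*(v + 3)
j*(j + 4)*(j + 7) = j^3 + 11*j^2 + 28*j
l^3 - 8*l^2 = l^2*(l - 8)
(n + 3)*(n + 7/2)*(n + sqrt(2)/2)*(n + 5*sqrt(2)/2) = n^4 + 3*sqrt(2)*n^3 + 13*n^3/2 + 13*n^2 + 39*sqrt(2)*n^2/2 + 65*n/4 + 63*sqrt(2)*n/2 + 105/4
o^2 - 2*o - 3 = (o - 3)*(o + 1)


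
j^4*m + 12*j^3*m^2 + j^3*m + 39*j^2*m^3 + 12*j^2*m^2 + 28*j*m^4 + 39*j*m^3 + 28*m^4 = (j + m)*(j + 4*m)*(j + 7*m)*(j*m + m)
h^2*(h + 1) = h^3 + h^2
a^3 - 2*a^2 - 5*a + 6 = (a - 3)*(a - 1)*(a + 2)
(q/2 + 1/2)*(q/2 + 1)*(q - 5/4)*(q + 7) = q^4/4 + 35*q^3/16 + 21*q^2/8 - 59*q/16 - 35/8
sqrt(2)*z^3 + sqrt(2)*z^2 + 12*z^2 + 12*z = z*(z + 6*sqrt(2))*(sqrt(2)*z + sqrt(2))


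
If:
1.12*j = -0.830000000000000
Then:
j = -0.74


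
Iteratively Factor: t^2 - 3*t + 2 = (t - 2)*(t - 1)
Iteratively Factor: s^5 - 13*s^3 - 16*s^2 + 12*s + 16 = (s + 2)*(s^4 - 2*s^3 - 9*s^2 + 2*s + 8) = (s + 1)*(s + 2)*(s^3 - 3*s^2 - 6*s + 8) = (s - 4)*(s + 1)*(s + 2)*(s^2 + s - 2) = (s - 4)*(s + 1)*(s + 2)^2*(s - 1)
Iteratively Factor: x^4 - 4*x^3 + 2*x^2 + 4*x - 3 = (x - 1)*(x^3 - 3*x^2 - x + 3) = (x - 1)^2*(x^2 - 2*x - 3) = (x - 1)^2*(x + 1)*(x - 3)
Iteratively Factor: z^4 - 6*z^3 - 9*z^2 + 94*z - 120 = (z - 5)*(z^3 - z^2 - 14*z + 24) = (z - 5)*(z - 3)*(z^2 + 2*z - 8) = (z - 5)*(z - 3)*(z - 2)*(z + 4)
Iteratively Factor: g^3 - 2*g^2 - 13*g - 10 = (g - 5)*(g^2 + 3*g + 2) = (g - 5)*(g + 2)*(g + 1)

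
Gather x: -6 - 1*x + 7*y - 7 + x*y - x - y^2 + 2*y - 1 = x*(y - 2) - y^2 + 9*y - 14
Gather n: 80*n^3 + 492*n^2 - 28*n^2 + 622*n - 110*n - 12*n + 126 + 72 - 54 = 80*n^3 + 464*n^2 + 500*n + 144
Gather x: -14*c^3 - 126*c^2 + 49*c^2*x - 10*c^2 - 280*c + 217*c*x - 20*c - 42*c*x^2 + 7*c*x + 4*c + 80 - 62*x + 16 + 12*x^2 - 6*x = -14*c^3 - 136*c^2 - 296*c + x^2*(12 - 42*c) + x*(49*c^2 + 224*c - 68) + 96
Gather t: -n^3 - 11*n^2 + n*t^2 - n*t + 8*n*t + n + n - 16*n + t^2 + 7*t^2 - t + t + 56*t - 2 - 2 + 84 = -n^3 - 11*n^2 - 14*n + t^2*(n + 8) + t*(7*n + 56) + 80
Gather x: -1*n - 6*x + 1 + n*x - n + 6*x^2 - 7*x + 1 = -2*n + 6*x^2 + x*(n - 13) + 2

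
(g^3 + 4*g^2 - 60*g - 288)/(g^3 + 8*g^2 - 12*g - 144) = (g - 8)/(g - 4)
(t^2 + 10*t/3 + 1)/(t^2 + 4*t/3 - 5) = (3*t + 1)/(3*t - 5)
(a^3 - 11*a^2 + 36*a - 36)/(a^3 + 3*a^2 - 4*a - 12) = (a^2 - 9*a + 18)/(a^2 + 5*a + 6)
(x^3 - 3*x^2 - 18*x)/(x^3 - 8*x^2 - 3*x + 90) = x/(x - 5)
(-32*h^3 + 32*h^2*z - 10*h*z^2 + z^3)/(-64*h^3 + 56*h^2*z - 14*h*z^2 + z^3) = (-4*h + z)/(-8*h + z)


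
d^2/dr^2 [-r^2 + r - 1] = -2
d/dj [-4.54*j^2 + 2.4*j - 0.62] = 2.4 - 9.08*j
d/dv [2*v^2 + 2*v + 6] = 4*v + 2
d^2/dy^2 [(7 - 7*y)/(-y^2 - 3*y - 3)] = 14*((y - 1)*(2*y + 3)^2 - (3*y + 2)*(y^2 + 3*y + 3))/(y^2 + 3*y + 3)^3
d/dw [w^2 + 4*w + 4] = 2*w + 4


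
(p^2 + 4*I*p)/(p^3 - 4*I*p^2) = (p + 4*I)/(p*(p - 4*I))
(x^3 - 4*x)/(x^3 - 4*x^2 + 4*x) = (x + 2)/(x - 2)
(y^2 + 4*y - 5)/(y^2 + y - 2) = (y + 5)/(y + 2)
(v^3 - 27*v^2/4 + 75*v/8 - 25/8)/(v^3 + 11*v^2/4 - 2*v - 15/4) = (2*v^2 - 11*v + 5)/(2*(v^2 + 4*v + 3))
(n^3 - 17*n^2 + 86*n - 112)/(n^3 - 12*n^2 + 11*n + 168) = (n - 2)/(n + 3)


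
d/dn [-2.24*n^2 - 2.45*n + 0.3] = -4.48*n - 2.45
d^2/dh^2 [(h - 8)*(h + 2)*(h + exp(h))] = h^2*exp(h) - 2*h*exp(h) + 6*h - 26*exp(h) - 12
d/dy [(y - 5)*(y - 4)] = 2*y - 9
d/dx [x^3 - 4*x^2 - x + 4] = 3*x^2 - 8*x - 1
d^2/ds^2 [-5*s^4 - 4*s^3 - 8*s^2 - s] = -60*s^2 - 24*s - 16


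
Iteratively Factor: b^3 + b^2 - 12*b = (b - 3)*(b^2 + 4*b) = (b - 3)*(b + 4)*(b)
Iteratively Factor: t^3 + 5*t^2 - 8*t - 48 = (t + 4)*(t^2 + t - 12) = (t - 3)*(t + 4)*(t + 4)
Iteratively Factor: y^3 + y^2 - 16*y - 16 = (y - 4)*(y^2 + 5*y + 4) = (y - 4)*(y + 4)*(y + 1)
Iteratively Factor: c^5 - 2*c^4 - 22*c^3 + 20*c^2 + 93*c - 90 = (c - 2)*(c^4 - 22*c^2 - 24*c + 45) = (c - 2)*(c + 3)*(c^3 - 3*c^2 - 13*c + 15) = (c - 2)*(c - 1)*(c + 3)*(c^2 - 2*c - 15) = (c - 2)*(c - 1)*(c + 3)^2*(c - 5)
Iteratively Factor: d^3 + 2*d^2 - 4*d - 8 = (d + 2)*(d^2 - 4) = (d + 2)^2*(d - 2)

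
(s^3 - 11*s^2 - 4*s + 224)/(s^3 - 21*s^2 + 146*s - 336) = (s + 4)/(s - 6)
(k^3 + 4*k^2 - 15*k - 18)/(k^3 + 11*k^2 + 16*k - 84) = (k^2 - 2*k - 3)/(k^2 + 5*k - 14)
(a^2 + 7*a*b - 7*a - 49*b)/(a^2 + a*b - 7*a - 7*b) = (a + 7*b)/(a + b)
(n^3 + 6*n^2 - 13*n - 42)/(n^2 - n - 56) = (n^2 - n - 6)/(n - 8)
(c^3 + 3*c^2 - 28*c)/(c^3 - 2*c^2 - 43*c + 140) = c/(c - 5)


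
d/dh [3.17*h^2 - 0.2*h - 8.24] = 6.34*h - 0.2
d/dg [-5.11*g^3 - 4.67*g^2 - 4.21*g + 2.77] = -15.33*g^2 - 9.34*g - 4.21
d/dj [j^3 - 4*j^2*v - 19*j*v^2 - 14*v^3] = 3*j^2 - 8*j*v - 19*v^2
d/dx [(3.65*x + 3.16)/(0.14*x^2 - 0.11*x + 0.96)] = (-0.511*x^2 - 0.8848*x + 3.8516)/(0.0196*x^4 - 0.0308*x^3 + 0.2809*x^2 - 0.2112*x + 0.9216)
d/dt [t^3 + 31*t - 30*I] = 3*t^2 + 31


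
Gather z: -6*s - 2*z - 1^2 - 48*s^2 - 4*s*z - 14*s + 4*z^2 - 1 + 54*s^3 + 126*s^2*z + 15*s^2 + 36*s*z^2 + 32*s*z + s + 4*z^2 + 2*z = 54*s^3 - 33*s^2 - 19*s + z^2*(36*s + 8) + z*(126*s^2 + 28*s) - 2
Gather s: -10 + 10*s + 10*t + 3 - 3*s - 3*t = 7*s + 7*t - 7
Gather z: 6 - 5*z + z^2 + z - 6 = z^2 - 4*z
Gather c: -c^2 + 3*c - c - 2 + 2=-c^2 + 2*c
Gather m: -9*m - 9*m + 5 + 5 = 10 - 18*m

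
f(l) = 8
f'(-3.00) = 0.00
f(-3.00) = 8.00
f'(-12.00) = 0.00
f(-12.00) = 8.00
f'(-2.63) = 0.00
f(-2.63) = 8.00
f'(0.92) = 0.00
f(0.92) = 8.00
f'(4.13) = 0.00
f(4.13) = 8.00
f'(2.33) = 0.00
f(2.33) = 8.00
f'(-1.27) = 0.00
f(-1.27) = 8.00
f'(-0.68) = 0.00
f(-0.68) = 8.00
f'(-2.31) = 0.00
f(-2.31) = 8.00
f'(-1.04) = 0.00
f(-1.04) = 8.00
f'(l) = 0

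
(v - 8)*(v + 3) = v^2 - 5*v - 24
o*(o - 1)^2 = o^3 - 2*o^2 + o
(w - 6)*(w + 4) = w^2 - 2*w - 24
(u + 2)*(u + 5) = u^2 + 7*u + 10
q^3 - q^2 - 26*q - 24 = (q - 6)*(q + 1)*(q + 4)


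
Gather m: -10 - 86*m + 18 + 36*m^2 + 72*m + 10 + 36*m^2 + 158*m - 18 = 72*m^2 + 144*m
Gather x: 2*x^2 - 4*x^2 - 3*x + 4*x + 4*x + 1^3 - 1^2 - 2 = -2*x^2 + 5*x - 2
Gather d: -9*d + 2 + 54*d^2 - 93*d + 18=54*d^2 - 102*d + 20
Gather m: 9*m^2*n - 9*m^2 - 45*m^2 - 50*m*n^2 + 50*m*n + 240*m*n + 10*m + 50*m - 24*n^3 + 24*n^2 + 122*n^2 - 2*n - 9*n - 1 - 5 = m^2*(9*n - 54) + m*(-50*n^2 + 290*n + 60) - 24*n^3 + 146*n^2 - 11*n - 6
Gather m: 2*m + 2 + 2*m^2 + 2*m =2*m^2 + 4*m + 2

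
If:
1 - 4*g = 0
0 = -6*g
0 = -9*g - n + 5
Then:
No Solution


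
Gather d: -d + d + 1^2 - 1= 0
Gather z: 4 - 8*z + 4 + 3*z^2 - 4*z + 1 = 3*z^2 - 12*z + 9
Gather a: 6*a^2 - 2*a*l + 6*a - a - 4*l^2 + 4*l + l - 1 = 6*a^2 + a*(5 - 2*l) - 4*l^2 + 5*l - 1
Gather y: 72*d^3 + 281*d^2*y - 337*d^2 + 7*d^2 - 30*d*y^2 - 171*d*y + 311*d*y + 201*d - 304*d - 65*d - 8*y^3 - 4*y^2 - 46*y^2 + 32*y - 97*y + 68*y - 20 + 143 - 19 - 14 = 72*d^3 - 330*d^2 - 168*d - 8*y^3 + y^2*(-30*d - 50) + y*(281*d^2 + 140*d + 3) + 90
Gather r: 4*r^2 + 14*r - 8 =4*r^2 + 14*r - 8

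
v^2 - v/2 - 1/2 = (v - 1)*(v + 1/2)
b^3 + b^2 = b^2*(b + 1)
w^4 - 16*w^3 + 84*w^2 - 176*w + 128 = (w - 8)*(w - 4)*(w - 2)^2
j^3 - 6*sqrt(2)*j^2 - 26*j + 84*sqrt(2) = (j - 7*sqrt(2))*(j - 2*sqrt(2))*(j + 3*sqrt(2))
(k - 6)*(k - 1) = k^2 - 7*k + 6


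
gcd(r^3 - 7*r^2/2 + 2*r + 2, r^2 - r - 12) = 1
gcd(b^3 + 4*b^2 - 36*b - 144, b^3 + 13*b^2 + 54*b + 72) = b^2 + 10*b + 24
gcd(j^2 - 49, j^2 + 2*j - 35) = j + 7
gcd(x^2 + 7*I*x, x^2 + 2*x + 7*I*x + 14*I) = x + 7*I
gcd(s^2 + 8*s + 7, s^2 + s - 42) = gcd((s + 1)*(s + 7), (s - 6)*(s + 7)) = s + 7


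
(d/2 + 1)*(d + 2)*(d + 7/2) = d^3/2 + 15*d^2/4 + 9*d + 7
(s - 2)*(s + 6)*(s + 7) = s^3 + 11*s^2 + 16*s - 84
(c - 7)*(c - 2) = c^2 - 9*c + 14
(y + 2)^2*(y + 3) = y^3 + 7*y^2 + 16*y + 12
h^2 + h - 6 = (h - 2)*(h + 3)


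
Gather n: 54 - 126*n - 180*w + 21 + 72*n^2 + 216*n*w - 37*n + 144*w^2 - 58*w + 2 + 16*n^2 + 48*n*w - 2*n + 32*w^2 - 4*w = 88*n^2 + n*(264*w - 165) + 176*w^2 - 242*w + 77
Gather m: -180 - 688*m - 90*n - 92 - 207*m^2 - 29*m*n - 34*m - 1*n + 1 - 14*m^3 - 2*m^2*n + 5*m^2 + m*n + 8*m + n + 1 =-14*m^3 + m^2*(-2*n - 202) + m*(-28*n - 714) - 90*n - 270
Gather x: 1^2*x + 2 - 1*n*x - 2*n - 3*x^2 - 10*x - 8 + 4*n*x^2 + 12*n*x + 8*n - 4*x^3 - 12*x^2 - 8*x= 6*n - 4*x^3 + x^2*(4*n - 15) + x*(11*n - 17) - 6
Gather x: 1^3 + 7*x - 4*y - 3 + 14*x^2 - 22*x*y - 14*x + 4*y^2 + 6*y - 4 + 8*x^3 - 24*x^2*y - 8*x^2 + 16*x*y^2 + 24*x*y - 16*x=8*x^3 + x^2*(6 - 24*y) + x*(16*y^2 + 2*y - 23) + 4*y^2 + 2*y - 6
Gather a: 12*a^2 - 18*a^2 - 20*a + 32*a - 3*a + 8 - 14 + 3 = -6*a^2 + 9*a - 3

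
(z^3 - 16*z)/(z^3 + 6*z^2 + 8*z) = (z - 4)/(z + 2)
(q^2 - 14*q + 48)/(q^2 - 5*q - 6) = (q - 8)/(q + 1)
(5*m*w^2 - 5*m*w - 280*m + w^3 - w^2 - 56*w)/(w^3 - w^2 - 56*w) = (5*m + w)/w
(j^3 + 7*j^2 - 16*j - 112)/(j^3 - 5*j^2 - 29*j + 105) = (j^3 + 7*j^2 - 16*j - 112)/(j^3 - 5*j^2 - 29*j + 105)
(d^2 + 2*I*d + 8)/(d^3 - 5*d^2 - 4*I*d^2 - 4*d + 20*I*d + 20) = (d + 4*I)/(d^2 - d*(5 + 2*I) + 10*I)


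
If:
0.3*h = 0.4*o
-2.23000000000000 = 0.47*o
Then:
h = -6.33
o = -4.74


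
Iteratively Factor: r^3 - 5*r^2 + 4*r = (r)*(r^2 - 5*r + 4) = r*(r - 1)*(r - 4)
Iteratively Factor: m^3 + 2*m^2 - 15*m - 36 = (m + 3)*(m^2 - m - 12) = (m + 3)^2*(m - 4)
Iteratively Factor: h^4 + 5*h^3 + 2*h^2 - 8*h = (h)*(h^3 + 5*h^2 + 2*h - 8) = h*(h - 1)*(h^2 + 6*h + 8) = h*(h - 1)*(h + 4)*(h + 2)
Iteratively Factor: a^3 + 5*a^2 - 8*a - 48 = (a + 4)*(a^2 + a - 12) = (a + 4)^2*(a - 3)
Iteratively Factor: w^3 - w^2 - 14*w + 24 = (w - 2)*(w^2 + w - 12) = (w - 3)*(w - 2)*(w + 4)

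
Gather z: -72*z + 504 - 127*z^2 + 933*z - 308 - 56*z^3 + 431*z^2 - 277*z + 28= -56*z^3 + 304*z^2 + 584*z + 224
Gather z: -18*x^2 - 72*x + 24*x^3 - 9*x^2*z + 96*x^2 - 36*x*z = 24*x^3 + 78*x^2 - 72*x + z*(-9*x^2 - 36*x)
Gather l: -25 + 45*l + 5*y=45*l + 5*y - 25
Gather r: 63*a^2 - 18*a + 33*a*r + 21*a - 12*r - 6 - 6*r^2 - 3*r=63*a^2 + 3*a - 6*r^2 + r*(33*a - 15) - 6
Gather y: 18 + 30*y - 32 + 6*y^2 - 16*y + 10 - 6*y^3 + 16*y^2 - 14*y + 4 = -6*y^3 + 22*y^2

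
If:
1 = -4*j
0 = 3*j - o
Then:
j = -1/4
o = -3/4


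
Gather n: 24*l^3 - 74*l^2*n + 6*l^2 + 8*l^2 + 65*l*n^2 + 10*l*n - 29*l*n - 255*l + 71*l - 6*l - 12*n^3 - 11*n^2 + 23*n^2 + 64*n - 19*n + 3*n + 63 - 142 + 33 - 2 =24*l^3 + 14*l^2 - 190*l - 12*n^3 + n^2*(65*l + 12) + n*(-74*l^2 - 19*l + 48) - 48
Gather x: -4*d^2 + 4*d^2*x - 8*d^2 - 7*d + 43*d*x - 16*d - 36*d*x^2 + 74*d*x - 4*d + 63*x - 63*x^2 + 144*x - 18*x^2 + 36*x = -12*d^2 - 27*d + x^2*(-36*d - 81) + x*(4*d^2 + 117*d + 243)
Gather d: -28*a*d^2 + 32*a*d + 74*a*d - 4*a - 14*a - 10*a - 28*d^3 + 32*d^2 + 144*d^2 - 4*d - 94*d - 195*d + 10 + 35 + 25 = -28*a - 28*d^3 + d^2*(176 - 28*a) + d*(106*a - 293) + 70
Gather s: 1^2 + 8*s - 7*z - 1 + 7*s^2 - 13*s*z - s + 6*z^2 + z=7*s^2 + s*(7 - 13*z) + 6*z^2 - 6*z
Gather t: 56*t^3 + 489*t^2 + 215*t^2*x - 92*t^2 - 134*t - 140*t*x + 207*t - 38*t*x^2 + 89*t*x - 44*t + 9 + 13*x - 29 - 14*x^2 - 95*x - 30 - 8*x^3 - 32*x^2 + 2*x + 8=56*t^3 + t^2*(215*x + 397) + t*(-38*x^2 - 51*x + 29) - 8*x^3 - 46*x^2 - 80*x - 42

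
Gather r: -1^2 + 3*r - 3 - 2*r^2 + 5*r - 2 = -2*r^2 + 8*r - 6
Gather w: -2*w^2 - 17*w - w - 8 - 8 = -2*w^2 - 18*w - 16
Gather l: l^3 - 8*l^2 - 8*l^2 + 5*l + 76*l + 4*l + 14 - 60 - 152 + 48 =l^3 - 16*l^2 + 85*l - 150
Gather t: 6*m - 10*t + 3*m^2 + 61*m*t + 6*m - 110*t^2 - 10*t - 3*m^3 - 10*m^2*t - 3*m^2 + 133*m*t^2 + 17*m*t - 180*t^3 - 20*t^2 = -3*m^3 + 12*m - 180*t^3 + t^2*(133*m - 130) + t*(-10*m^2 + 78*m - 20)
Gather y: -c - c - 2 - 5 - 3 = -2*c - 10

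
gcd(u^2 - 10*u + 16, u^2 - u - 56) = u - 8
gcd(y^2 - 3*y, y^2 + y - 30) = 1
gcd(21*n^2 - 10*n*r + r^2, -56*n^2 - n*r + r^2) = 1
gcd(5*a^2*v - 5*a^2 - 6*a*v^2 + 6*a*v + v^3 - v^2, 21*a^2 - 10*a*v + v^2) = 1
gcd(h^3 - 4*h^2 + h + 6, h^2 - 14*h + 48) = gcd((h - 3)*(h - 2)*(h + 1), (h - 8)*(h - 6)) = 1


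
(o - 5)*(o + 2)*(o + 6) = o^3 + 3*o^2 - 28*o - 60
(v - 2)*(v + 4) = v^2 + 2*v - 8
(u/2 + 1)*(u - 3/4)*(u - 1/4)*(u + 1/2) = u^4/2 + 3*u^3/4 - 21*u^2/32 - 17*u/64 + 3/32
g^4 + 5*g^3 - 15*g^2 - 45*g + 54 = (g - 3)*(g - 1)*(g + 3)*(g + 6)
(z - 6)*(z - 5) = z^2 - 11*z + 30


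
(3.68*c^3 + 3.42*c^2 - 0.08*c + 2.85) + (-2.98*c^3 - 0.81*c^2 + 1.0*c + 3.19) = 0.7*c^3 + 2.61*c^2 + 0.92*c + 6.04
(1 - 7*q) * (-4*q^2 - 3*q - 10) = 28*q^3 + 17*q^2 + 67*q - 10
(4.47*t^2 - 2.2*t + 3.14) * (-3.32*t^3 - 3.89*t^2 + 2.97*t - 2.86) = -14.8404*t^5 - 10.0843*t^4 + 11.4091*t^3 - 31.5328*t^2 + 15.6178*t - 8.9804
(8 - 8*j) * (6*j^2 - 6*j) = -48*j^3 + 96*j^2 - 48*j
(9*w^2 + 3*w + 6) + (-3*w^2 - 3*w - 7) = 6*w^2 - 1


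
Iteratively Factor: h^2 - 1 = (h + 1)*(h - 1)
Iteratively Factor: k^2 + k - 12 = (k + 4)*(k - 3)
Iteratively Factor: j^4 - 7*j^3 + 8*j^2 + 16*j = (j)*(j^3 - 7*j^2 + 8*j + 16) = j*(j - 4)*(j^2 - 3*j - 4) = j*(j - 4)^2*(j + 1)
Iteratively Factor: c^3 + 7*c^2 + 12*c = (c)*(c^2 + 7*c + 12) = c*(c + 3)*(c + 4)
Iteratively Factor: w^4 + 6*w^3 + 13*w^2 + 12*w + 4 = (w + 2)*(w^3 + 4*w^2 + 5*w + 2) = (w + 2)^2*(w^2 + 2*w + 1) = (w + 1)*(w + 2)^2*(w + 1)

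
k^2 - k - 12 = (k - 4)*(k + 3)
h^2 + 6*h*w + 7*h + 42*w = (h + 7)*(h + 6*w)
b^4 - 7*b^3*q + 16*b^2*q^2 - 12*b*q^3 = b*(b - 3*q)*(b - 2*q)^2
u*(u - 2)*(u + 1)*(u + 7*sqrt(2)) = u^4 - u^3 + 7*sqrt(2)*u^3 - 7*sqrt(2)*u^2 - 2*u^2 - 14*sqrt(2)*u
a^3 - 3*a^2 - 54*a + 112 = (a - 8)*(a - 2)*(a + 7)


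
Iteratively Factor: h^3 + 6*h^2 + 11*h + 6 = (h + 1)*(h^2 + 5*h + 6) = (h + 1)*(h + 2)*(h + 3)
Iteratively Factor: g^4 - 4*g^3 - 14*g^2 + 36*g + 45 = (g - 3)*(g^3 - g^2 - 17*g - 15) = (g - 5)*(g - 3)*(g^2 + 4*g + 3) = (g - 5)*(g - 3)*(g + 3)*(g + 1)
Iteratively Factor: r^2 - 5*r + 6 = (r - 2)*(r - 3)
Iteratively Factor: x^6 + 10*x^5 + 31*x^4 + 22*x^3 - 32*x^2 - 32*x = (x + 1)*(x^5 + 9*x^4 + 22*x^3 - 32*x) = (x + 1)*(x + 4)*(x^4 + 5*x^3 + 2*x^2 - 8*x) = (x + 1)*(x + 2)*(x + 4)*(x^3 + 3*x^2 - 4*x) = (x + 1)*(x + 2)*(x + 4)^2*(x^2 - x) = x*(x + 1)*(x + 2)*(x + 4)^2*(x - 1)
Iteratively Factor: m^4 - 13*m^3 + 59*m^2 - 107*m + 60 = (m - 3)*(m^3 - 10*m^2 + 29*m - 20) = (m - 5)*(m - 3)*(m^2 - 5*m + 4) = (m - 5)*(m - 4)*(m - 3)*(m - 1)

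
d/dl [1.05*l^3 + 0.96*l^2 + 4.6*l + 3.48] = 3.15*l^2 + 1.92*l + 4.6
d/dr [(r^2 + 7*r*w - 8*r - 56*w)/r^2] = (-7*r*w + 8*r + 112*w)/r^3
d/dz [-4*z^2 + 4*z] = 4 - 8*z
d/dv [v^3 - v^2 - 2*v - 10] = 3*v^2 - 2*v - 2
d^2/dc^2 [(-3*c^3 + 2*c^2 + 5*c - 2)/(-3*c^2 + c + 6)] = 4*(3*c^3 + 18*c - 2)/(27*c^6 - 27*c^5 - 153*c^4 + 107*c^3 + 306*c^2 - 108*c - 216)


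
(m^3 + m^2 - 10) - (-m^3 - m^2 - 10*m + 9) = 2*m^3 + 2*m^2 + 10*m - 19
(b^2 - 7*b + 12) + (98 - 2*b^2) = -b^2 - 7*b + 110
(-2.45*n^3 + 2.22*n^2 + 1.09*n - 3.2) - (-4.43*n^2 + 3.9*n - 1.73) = -2.45*n^3 + 6.65*n^2 - 2.81*n - 1.47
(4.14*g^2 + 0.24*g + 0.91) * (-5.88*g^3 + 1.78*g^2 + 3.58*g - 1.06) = -24.3432*g^5 + 5.958*g^4 + 9.8976*g^3 - 1.9094*g^2 + 3.0034*g - 0.9646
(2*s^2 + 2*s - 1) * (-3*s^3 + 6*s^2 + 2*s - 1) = -6*s^5 + 6*s^4 + 19*s^3 - 4*s^2 - 4*s + 1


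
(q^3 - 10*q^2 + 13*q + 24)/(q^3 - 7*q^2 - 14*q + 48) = (q^2 - 2*q - 3)/(q^2 + q - 6)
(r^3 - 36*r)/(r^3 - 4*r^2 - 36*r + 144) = r/(r - 4)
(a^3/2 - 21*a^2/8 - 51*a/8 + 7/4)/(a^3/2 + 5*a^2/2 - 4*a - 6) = (4*a^3 - 21*a^2 - 51*a + 14)/(4*(a^3 + 5*a^2 - 8*a - 12))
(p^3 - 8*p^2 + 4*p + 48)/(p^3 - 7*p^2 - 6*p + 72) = (p + 2)/(p + 3)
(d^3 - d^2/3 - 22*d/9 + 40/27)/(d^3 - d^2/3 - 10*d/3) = (d^2 - 2*d + 8/9)/(d*(d - 2))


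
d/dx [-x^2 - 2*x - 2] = -2*x - 2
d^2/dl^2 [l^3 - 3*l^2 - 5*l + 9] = 6*l - 6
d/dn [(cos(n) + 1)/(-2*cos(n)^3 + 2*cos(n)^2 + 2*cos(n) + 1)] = 2*(2*sin(2*n) - 2*sin(3*n) - sin(4*n))/(cos(n) + 2*cos(2*n) - cos(3*n) + 4)^2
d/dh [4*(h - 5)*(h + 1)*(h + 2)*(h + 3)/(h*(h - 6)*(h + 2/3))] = 12*(3*h^6 - 32*h^5 + 5*h^4 + 270*h^3 - 286*h^2 - 960*h - 360)/(h^2*(9*h^4 - 96*h^3 + 184*h^2 + 384*h + 144))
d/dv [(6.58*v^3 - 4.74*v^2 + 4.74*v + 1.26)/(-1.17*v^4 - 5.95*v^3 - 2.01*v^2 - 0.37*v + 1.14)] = (7.6986*v^6 - 11.0916*v^5 - 24.7914*v^4 + 57.4336*v^3 + 56.2758*v^2 - 5.742*v + 5.8698)/(1.3689*v^8 + 13.923*v^7 + 40.1059*v^6 + 24.7848*v^5 + 5.7755*v^4 - 12.0786*v^3 - 4.4459*v^2 - 0.8436*v + 1.2996)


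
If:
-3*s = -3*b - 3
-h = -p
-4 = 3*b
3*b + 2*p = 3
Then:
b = -4/3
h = 7/2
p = 7/2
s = -1/3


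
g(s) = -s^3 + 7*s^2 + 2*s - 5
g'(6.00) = -22.00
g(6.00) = 43.00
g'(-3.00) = -67.00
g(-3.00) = 79.00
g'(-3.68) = -90.15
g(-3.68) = 132.27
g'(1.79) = 17.45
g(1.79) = 15.27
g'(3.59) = 13.60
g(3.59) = 46.13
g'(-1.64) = -29.03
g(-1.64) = 14.96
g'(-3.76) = -93.05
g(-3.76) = 139.60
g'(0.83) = 11.55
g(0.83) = 0.91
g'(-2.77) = -59.80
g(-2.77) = 64.42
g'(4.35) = 6.13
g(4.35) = 53.84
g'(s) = -3*s^2 + 14*s + 2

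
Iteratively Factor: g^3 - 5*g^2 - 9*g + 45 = (g - 3)*(g^2 - 2*g - 15) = (g - 3)*(g + 3)*(g - 5)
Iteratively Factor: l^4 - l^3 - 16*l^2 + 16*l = (l + 4)*(l^3 - 5*l^2 + 4*l) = l*(l + 4)*(l^2 - 5*l + 4) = l*(l - 4)*(l + 4)*(l - 1)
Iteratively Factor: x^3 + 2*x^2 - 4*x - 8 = (x + 2)*(x^2 - 4) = (x - 2)*(x + 2)*(x + 2)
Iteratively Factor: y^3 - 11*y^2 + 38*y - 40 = (y - 2)*(y^2 - 9*y + 20) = (y - 4)*(y - 2)*(y - 5)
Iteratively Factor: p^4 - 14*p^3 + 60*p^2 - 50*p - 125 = (p - 5)*(p^3 - 9*p^2 + 15*p + 25) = (p - 5)^2*(p^2 - 4*p - 5) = (p - 5)^2*(p + 1)*(p - 5)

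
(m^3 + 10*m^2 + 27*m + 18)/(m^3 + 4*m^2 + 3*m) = (m + 6)/m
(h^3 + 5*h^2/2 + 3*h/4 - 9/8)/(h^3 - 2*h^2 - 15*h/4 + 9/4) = (h + 3/2)/(h - 3)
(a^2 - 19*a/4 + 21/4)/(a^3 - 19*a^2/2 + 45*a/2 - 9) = (4*a - 7)/(2*(2*a^2 - 13*a + 6))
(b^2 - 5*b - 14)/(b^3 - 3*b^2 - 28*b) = (b + 2)/(b*(b + 4))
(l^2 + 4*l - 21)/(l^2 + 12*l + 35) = (l - 3)/(l + 5)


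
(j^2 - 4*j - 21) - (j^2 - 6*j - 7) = 2*j - 14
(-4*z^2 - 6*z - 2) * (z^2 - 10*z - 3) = -4*z^4 + 34*z^3 + 70*z^2 + 38*z + 6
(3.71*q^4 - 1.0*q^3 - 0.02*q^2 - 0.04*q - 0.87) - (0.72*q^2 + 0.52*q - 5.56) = 3.71*q^4 - 1.0*q^3 - 0.74*q^2 - 0.56*q + 4.69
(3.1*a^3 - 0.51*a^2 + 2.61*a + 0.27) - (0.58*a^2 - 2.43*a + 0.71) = 3.1*a^3 - 1.09*a^2 + 5.04*a - 0.44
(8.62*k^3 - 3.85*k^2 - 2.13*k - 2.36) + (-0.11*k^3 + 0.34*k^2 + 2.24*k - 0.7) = 8.51*k^3 - 3.51*k^2 + 0.11*k - 3.06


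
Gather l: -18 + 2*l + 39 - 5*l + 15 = 36 - 3*l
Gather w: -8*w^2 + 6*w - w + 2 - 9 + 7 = -8*w^2 + 5*w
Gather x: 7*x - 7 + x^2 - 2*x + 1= x^2 + 5*x - 6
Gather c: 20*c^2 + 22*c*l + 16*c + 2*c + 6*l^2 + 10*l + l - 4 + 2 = 20*c^2 + c*(22*l + 18) + 6*l^2 + 11*l - 2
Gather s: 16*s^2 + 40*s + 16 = 16*s^2 + 40*s + 16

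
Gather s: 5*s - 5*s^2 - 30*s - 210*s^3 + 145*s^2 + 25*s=-210*s^3 + 140*s^2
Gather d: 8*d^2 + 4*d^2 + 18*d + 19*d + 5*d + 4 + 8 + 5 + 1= 12*d^2 + 42*d + 18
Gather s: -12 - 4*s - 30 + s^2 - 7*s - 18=s^2 - 11*s - 60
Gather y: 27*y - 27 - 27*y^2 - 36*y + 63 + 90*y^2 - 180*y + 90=63*y^2 - 189*y + 126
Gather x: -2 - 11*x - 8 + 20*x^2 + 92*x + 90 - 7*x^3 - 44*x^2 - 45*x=-7*x^3 - 24*x^2 + 36*x + 80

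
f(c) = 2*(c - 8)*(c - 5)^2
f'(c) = 2*(c - 8)*(2*c - 10) + 2*(c - 5)^2 = 6*(c - 7)*(c - 5)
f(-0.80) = -592.06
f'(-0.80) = 271.44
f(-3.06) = -1436.99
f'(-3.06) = 486.50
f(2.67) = -57.87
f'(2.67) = 60.53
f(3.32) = -26.42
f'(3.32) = 37.09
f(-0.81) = -594.78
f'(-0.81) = 272.26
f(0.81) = -252.46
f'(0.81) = 155.62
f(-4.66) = -2362.75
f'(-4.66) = 675.81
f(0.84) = -247.82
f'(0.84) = 153.75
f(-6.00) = -3388.00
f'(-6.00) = 858.00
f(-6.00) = -3388.00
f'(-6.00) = 858.00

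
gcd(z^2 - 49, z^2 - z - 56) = z + 7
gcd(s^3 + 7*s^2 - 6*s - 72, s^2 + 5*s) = 1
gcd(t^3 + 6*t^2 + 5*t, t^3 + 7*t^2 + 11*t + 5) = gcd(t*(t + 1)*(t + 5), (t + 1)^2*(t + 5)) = t^2 + 6*t + 5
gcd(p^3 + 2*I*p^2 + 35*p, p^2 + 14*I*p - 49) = p + 7*I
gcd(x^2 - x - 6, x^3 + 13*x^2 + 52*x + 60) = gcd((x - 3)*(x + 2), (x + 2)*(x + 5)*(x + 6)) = x + 2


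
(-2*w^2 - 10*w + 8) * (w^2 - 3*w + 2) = -2*w^4 - 4*w^3 + 34*w^2 - 44*w + 16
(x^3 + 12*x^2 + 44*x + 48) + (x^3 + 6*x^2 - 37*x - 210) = 2*x^3 + 18*x^2 + 7*x - 162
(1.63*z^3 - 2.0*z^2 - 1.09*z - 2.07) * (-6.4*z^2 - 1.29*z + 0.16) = -10.432*z^5 + 10.6973*z^4 + 9.8168*z^3 + 14.3341*z^2 + 2.4959*z - 0.3312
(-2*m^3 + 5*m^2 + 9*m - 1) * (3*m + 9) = -6*m^4 - 3*m^3 + 72*m^2 + 78*m - 9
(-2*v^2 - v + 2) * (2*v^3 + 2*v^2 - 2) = -4*v^5 - 6*v^4 + 2*v^3 + 8*v^2 + 2*v - 4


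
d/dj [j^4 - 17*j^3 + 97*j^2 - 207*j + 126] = 4*j^3 - 51*j^2 + 194*j - 207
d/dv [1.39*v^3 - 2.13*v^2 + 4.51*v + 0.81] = 4.17*v^2 - 4.26*v + 4.51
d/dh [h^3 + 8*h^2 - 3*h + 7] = 3*h^2 + 16*h - 3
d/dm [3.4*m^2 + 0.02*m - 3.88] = 6.8*m + 0.02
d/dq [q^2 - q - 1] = 2*q - 1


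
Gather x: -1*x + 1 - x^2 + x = 1 - x^2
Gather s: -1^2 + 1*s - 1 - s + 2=0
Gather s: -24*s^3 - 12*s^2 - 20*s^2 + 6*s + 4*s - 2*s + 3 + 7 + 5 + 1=-24*s^3 - 32*s^2 + 8*s + 16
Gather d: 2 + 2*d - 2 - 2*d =0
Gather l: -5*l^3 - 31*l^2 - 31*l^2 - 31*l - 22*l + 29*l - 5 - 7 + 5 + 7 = -5*l^3 - 62*l^2 - 24*l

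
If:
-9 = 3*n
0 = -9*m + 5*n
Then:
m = -5/3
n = -3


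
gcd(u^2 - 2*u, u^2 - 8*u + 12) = u - 2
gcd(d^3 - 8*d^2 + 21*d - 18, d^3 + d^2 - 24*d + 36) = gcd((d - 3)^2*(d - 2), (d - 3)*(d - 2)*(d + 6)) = d^2 - 5*d + 6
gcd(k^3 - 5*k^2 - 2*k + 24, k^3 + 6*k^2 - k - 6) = 1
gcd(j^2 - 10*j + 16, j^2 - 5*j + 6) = j - 2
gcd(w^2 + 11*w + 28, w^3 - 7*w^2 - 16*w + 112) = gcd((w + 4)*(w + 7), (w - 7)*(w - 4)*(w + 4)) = w + 4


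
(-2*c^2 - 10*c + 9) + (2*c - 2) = -2*c^2 - 8*c + 7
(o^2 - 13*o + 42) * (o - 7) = o^3 - 20*o^2 + 133*o - 294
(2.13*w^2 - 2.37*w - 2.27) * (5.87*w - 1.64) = 12.5031*w^3 - 17.4051*w^2 - 9.4381*w + 3.7228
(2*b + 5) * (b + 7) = 2*b^2 + 19*b + 35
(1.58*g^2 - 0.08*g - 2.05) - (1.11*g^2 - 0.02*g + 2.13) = 0.47*g^2 - 0.06*g - 4.18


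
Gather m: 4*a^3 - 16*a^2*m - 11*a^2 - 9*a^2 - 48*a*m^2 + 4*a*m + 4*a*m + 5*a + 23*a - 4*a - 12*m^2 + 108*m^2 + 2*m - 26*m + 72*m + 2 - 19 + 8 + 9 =4*a^3 - 20*a^2 + 24*a + m^2*(96 - 48*a) + m*(-16*a^2 + 8*a + 48)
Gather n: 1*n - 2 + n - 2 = 2*n - 4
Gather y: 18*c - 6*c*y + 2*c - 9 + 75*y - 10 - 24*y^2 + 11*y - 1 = 20*c - 24*y^2 + y*(86 - 6*c) - 20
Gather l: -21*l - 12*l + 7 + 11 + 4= 22 - 33*l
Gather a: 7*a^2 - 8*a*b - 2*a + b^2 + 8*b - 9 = 7*a^2 + a*(-8*b - 2) + b^2 + 8*b - 9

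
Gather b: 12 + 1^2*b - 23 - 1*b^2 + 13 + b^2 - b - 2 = 0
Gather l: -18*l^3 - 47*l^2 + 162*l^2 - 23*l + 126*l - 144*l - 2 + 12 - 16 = -18*l^3 + 115*l^2 - 41*l - 6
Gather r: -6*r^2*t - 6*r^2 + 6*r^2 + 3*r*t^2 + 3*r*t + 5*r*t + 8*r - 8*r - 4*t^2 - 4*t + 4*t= -6*r^2*t + r*(3*t^2 + 8*t) - 4*t^2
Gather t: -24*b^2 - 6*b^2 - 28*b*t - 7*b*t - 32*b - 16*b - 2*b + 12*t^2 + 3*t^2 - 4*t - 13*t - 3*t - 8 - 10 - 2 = -30*b^2 - 50*b + 15*t^2 + t*(-35*b - 20) - 20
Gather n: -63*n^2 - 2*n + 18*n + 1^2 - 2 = -63*n^2 + 16*n - 1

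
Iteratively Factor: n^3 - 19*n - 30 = (n + 3)*(n^2 - 3*n - 10) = (n + 2)*(n + 3)*(n - 5)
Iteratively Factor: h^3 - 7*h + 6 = (h - 1)*(h^2 + h - 6) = (h - 2)*(h - 1)*(h + 3)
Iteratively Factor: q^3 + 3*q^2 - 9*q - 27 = (q - 3)*(q^2 + 6*q + 9) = (q - 3)*(q + 3)*(q + 3)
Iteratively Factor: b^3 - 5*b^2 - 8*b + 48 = (b - 4)*(b^2 - b - 12) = (b - 4)*(b + 3)*(b - 4)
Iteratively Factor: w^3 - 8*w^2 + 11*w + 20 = (w - 5)*(w^2 - 3*w - 4) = (w - 5)*(w + 1)*(w - 4)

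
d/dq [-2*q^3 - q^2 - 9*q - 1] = -6*q^2 - 2*q - 9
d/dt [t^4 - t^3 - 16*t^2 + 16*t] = 4*t^3 - 3*t^2 - 32*t + 16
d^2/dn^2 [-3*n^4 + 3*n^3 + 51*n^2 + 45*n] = -36*n^2 + 18*n + 102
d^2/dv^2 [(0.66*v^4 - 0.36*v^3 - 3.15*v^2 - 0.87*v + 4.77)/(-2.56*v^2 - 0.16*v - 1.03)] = (-8.65075199999999*v^6 - 1.62201600000001*v^5 - 10.543104*v^4 + 5.20243199999999*v^3 - 245.445912*v^2 - 23.195304*v + 31.307766)/(16.777216*v^6 + 3.145728*v^5 + 20.447232*v^4 + 2.535424*v^3 + 8.226816*v^2 + 0.509232*v + 1.092727)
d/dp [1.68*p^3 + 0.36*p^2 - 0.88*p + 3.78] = 5.04*p^2 + 0.72*p - 0.88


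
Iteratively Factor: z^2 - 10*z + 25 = (z - 5)*(z - 5)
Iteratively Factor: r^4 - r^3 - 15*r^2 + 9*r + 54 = (r + 2)*(r^3 - 3*r^2 - 9*r + 27) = (r - 3)*(r + 2)*(r^2 - 9) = (r - 3)*(r + 2)*(r + 3)*(r - 3)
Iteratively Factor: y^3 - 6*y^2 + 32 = (y + 2)*(y^2 - 8*y + 16) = (y - 4)*(y + 2)*(y - 4)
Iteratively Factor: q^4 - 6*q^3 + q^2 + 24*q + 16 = (q + 1)*(q^3 - 7*q^2 + 8*q + 16) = (q - 4)*(q + 1)*(q^2 - 3*q - 4) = (q - 4)*(q + 1)^2*(q - 4)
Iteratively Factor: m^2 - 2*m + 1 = (m - 1)*(m - 1)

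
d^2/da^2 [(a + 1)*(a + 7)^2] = 6*a + 30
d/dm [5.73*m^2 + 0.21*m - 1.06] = 11.46*m + 0.21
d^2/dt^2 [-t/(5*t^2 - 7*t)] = -50/(125*t^3 - 525*t^2 + 735*t - 343)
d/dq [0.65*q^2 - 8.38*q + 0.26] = 1.3*q - 8.38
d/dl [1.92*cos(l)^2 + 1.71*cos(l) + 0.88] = -(3.84*cos(l) + 1.71)*sin(l)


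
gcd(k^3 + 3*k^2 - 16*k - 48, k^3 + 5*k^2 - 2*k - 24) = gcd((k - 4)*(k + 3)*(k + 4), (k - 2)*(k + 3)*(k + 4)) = k^2 + 7*k + 12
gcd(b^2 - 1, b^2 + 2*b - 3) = b - 1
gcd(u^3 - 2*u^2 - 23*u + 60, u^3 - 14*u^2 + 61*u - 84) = u^2 - 7*u + 12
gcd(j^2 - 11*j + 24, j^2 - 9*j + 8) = j - 8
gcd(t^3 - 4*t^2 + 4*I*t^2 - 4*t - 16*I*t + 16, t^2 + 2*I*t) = t + 2*I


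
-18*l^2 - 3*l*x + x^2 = (-6*l + x)*(3*l + x)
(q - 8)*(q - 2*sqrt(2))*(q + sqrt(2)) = q^3 - 8*q^2 - sqrt(2)*q^2 - 4*q + 8*sqrt(2)*q + 32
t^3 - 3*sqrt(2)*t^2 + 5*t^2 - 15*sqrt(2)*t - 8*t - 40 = (t + 5)*(t - 4*sqrt(2))*(t + sqrt(2))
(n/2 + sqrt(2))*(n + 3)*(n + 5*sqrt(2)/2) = n^3/2 + 3*n^2/2 + 9*sqrt(2)*n^2/4 + 5*n + 27*sqrt(2)*n/4 + 15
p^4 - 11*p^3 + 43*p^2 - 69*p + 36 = (p - 4)*(p - 3)^2*(p - 1)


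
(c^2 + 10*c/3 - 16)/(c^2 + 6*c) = (c - 8/3)/c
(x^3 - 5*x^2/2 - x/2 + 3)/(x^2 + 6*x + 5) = (x^2 - 7*x/2 + 3)/(x + 5)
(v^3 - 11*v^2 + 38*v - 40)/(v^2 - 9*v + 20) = v - 2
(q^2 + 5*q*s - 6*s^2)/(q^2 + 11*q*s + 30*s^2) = (q - s)/(q + 5*s)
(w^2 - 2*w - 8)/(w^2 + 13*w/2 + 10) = 2*(w^2 - 2*w - 8)/(2*w^2 + 13*w + 20)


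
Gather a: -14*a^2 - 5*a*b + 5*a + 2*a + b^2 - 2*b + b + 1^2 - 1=-14*a^2 + a*(7 - 5*b) + b^2 - b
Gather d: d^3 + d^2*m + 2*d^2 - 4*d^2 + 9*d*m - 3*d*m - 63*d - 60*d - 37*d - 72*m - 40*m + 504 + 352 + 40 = d^3 + d^2*(m - 2) + d*(6*m - 160) - 112*m + 896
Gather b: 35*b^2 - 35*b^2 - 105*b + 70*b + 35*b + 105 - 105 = 0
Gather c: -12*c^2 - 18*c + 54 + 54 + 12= -12*c^2 - 18*c + 120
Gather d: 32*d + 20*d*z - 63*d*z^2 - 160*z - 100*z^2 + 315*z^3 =d*(-63*z^2 + 20*z + 32) + 315*z^3 - 100*z^2 - 160*z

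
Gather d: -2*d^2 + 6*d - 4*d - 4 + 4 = -2*d^2 + 2*d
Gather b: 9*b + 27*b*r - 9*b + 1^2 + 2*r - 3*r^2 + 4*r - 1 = 27*b*r - 3*r^2 + 6*r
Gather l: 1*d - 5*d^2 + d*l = -5*d^2 + d*l + d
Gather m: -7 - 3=-10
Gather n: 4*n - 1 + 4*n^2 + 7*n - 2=4*n^2 + 11*n - 3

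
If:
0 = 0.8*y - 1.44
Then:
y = 1.80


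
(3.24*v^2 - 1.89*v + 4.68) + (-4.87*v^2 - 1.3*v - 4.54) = -1.63*v^2 - 3.19*v + 0.14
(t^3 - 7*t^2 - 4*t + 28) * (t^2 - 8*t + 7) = t^5 - 15*t^4 + 59*t^3 + 11*t^2 - 252*t + 196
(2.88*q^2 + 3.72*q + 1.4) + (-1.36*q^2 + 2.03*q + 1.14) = 1.52*q^2 + 5.75*q + 2.54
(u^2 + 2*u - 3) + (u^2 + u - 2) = 2*u^2 + 3*u - 5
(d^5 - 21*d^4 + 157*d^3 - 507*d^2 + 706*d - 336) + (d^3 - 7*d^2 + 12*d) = d^5 - 21*d^4 + 158*d^3 - 514*d^2 + 718*d - 336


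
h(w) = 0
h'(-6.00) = 0.00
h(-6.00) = 0.00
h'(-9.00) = 0.00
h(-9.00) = 0.00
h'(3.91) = 0.00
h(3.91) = 0.00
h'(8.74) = 0.00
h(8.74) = 0.00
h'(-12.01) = 0.00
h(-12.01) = 0.00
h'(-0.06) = 0.00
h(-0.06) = 0.00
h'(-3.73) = 0.00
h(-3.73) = 0.00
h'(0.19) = 0.00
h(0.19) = 0.00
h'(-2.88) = 0.00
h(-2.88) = 0.00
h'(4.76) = 0.00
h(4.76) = 0.00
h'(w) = 0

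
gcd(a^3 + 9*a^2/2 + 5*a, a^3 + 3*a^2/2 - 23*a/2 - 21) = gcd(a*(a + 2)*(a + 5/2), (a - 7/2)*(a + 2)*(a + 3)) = a + 2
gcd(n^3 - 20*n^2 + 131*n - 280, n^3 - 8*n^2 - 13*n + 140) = n^2 - 12*n + 35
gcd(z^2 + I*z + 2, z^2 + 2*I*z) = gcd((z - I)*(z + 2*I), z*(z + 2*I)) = z + 2*I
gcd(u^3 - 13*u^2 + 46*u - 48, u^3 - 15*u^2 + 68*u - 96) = u^2 - 11*u + 24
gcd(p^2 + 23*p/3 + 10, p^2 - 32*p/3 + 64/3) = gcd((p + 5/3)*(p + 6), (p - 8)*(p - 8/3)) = 1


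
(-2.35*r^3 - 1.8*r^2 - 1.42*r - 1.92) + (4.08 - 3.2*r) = -2.35*r^3 - 1.8*r^2 - 4.62*r + 2.16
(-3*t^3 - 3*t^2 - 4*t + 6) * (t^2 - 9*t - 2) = -3*t^5 + 24*t^4 + 29*t^3 + 48*t^2 - 46*t - 12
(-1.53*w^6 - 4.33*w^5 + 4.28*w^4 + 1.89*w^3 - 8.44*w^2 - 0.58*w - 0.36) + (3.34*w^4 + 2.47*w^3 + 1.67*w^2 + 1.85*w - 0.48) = -1.53*w^6 - 4.33*w^5 + 7.62*w^4 + 4.36*w^3 - 6.77*w^2 + 1.27*w - 0.84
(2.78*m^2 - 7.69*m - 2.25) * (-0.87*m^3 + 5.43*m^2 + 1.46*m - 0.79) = -2.4186*m^5 + 21.7857*m^4 - 35.7404*m^3 - 25.6411*m^2 + 2.7901*m + 1.7775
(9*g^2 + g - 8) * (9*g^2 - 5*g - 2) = 81*g^4 - 36*g^3 - 95*g^2 + 38*g + 16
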